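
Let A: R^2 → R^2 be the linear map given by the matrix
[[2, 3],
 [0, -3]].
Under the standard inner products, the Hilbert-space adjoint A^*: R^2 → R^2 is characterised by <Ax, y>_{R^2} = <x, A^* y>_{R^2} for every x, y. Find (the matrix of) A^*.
A^* = A^T =
[[2, 0],
 [3, -3]]

For real matrices with standard dot products, the defining identity <Ax, y> = <x, A^* y> gives (Ax)^T y = x^T (A^*) y, i.e. x^T A^T y = x^T (A^*) y. Since this holds for all x, y, we must have A^* = A^T. Therefore
A^* =
[[2, 0],
 [3, -3]].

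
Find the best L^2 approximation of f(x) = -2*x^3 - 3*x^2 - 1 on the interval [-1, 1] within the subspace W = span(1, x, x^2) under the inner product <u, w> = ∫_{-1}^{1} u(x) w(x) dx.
g(x) = -3*x^2 - 6*x/5 - 1

The best approximation g ∈ W is the orthogonal projection of f onto W. Writing g = a_0 + a_1 x + a_2 x^2, the coefficients solve the normal equations G · a = b where
  G_{ij} = <φ_i, φ_j> and b_i = <f, φ_i>, with φ_0 = 1, φ_1 = x, φ_2 = x^2.
G =
  [2, 0, 2/3]
  [0, 2/3, 0]
  [2/3, 0, 2/5],
b = (-4, -4/5, -28/15).
Solving gives a_0 = -1, a_1 = -6/5, a_2 = -3, so
  g(x) = -3*x^2 - 6*x/5 - 1.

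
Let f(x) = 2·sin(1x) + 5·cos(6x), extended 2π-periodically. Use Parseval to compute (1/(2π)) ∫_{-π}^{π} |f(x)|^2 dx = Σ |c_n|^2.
Σ |c_n|^2 = 29/2

Expand |f|^2 and use orthogonality of {sin(nx), cos(mx)} on [-π, π]:
  ∫_{-π}^{π} sin(nx)^2 dx = π, ∫ cos(mx)^2 dx = π, and cross terms integrate to 0.
So ∫_{-π}^{π} f(x)^2 dx = 2^2 · π + 5^2 · π = (4 + 25)π.
Divide by 2π: (4 + 25)/2 = 29/2.
By Parseval, this equals Σ |c_n|^2.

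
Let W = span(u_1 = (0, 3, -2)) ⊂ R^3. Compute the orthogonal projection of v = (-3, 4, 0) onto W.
proj_W(v) = (0, 36/13, -24/13)

Set up U = [u_1 | ... | u_1] ∈ R^(3×1). The projector onto W = col(U) is P = U (U^T U)^(-1) U^T.
Compute U^T U =
  [13],
and U^T v = (12).
Solve U^T U · c = U^T v for the coefficients: c = (12/13). The projection is proj_W(v) = U c.
Check: (v - proj_W(v)) · u_1 = 0  (should be 0).
Result: proj_W(v) = (0, 36/13, -24/13).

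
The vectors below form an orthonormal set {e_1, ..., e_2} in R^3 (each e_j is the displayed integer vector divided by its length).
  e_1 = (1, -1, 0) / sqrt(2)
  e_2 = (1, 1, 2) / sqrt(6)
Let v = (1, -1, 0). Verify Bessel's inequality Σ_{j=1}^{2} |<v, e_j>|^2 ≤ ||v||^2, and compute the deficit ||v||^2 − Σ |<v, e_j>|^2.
Σ |<v, e_j>|^2 = 2; ||v||^2 = 2; deficit = 0

Write each e_j = u_j / sqrt(<u_j, u_j>) where u_j is the displayed integer vector. Then <v, e_j> = <v, u_j> / sqrt(<u_j, u_j>), so |<v, e_j>|^2 = <v, u_j>^2 / <u_j, u_j>.
Coefficients: <v, e_1> = 2/sqrt(2), <v, e_2> = 0/sqrt(6).
Square and sum: Σ |<v, e_j>|^2 = 2.
Compute ||v||^2 = v·v = 2.
Deficit = 2 − 2 = 0 ≥ 0, confirming Bessel's inequality. (The deficit equals ||v − Σ <v,e_j> e_j||^2, the squared distance from v to span{e_j}.)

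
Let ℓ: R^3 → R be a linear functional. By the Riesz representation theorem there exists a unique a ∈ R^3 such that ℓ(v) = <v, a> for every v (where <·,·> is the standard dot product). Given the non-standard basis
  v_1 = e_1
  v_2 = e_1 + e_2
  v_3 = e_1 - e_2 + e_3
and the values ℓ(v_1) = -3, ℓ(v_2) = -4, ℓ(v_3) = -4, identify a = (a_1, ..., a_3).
a = (-3, -1, -2)

Write a = (a_1, ..., a_3) in the standard basis. For each basis vector v_i, ℓ(v_i) = <v_i, a> is a linear equation in the a_j's. Collect the n equations into a matrix system V a = ℓ, where row i of V is v_i (expressed in the standard basis). Since V is invertible (lower-triangular with 1s on the diagonal, up to permutation), solve by back-substitution:
  V =
[[1, 0, 0],
 [1, 1, 0],
 [1, -1, 1]]
  V a = (-3, -4, -4)
Solving gives a = (-3, -1, -2).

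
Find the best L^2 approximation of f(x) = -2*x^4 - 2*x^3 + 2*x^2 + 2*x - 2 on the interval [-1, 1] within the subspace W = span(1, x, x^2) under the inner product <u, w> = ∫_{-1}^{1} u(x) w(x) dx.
g(x) = 2*x^2/7 + 4*x/5 - 64/35

The best approximation g ∈ W is the orthogonal projection of f onto W. Writing g = a_0 + a_1 x + a_2 x^2, the coefficients solve the normal equations G · a = b where
  G_{ij} = <φ_i, φ_j> and b_i = <f, φ_i>, with φ_0 = 1, φ_1 = x, φ_2 = x^2.
G =
  [2, 0, 2/3]
  [0, 2/3, 0]
  [2/3, 0, 2/5],
b = (-52/15, 8/15, -116/105).
Solving gives a_0 = -64/35, a_1 = 4/5, a_2 = 2/7, so
  g(x) = 2*x^2/7 + 4*x/5 - 64/35.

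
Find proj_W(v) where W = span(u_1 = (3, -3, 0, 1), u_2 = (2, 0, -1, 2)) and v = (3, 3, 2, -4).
proj_W(v) = (-100/107, 12/107, 44/107, -92/107)

Set up U = [u_1 | ... | u_2] ∈ R^(4×2). The projector onto W = col(U) is P = U (U^T U)^(-1) U^T.
Compute U^T U =
  [19, 8]
  [8, 9],
and U^T v = (-4, -4).
Solve U^T U · c = U^T v for the coefficients: c = (-4/107, -44/107). The projection is proj_W(v) = U c.
Check: (v - proj_W(v)) · u_1 = 0  (should be 0).
Check: (v - proj_W(v)) · u_2 = 0  (should be 0).
Result: proj_W(v) = (-100/107, 12/107, 44/107, -92/107).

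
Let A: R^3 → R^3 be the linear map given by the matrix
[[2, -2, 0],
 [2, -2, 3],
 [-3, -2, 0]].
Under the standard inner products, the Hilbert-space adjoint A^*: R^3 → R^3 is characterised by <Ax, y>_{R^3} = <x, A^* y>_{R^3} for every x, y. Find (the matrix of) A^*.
A^* = A^T =
[[2, 2, -3],
 [-2, -2, -2],
 [0, 3, 0]]

For real matrices with standard dot products, the defining identity <Ax, y> = <x, A^* y> gives (Ax)^T y = x^T (A^*) y, i.e. x^T A^T y = x^T (A^*) y. Since this holds for all x, y, we must have A^* = A^T. Therefore
A^* =
[[2, 2, -3],
 [-2, -2, -2],
 [0, 3, 0]].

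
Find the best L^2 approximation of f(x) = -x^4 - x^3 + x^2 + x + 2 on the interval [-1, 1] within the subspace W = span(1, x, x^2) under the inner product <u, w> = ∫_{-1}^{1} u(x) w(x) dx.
g(x) = x^2/7 + 2*x/5 + 73/35

The best approximation g ∈ W is the orthogonal projection of f onto W. Writing g = a_0 + a_1 x + a_2 x^2, the coefficients solve the normal equations G · a = b where
  G_{ij} = <φ_i, φ_j> and b_i = <f, φ_i>, with φ_0 = 1, φ_1 = x, φ_2 = x^2.
G =
  [2, 0, 2/3]
  [0, 2/3, 0]
  [2/3, 0, 2/5],
b = (64/15, 4/15, 152/105).
Solving gives a_0 = 73/35, a_1 = 2/5, a_2 = 1/7, so
  g(x) = x^2/7 + 2*x/5 + 73/35.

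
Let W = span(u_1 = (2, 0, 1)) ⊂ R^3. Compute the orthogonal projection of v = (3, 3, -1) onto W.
proj_W(v) = (2, 0, 1)

Set up U = [u_1 | ... | u_1] ∈ R^(3×1). The projector onto W = col(U) is P = U (U^T U)^(-1) U^T.
Compute U^T U =
  [5],
and U^T v = (5).
Solve U^T U · c = U^T v for the coefficients: c = (1). The projection is proj_W(v) = U c.
Check: (v - proj_W(v)) · u_1 = 0  (should be 0).
Result: proj_W(v) = (2, 0, 1).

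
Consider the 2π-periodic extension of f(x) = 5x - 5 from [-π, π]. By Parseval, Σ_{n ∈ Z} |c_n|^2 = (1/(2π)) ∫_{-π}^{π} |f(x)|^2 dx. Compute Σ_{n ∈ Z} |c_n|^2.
Σ |c_n|^2 = 25π^2/3 + 25

Expand and integrate term by term over [-π, π]:
  ∫ (5x)^2 dx = 25·(2π^3/3); ∫ 2·5·(-5)·x dx = 0 (odd integrand); ∫ (-5)^2 dx = 25·2π.
So (1/(2π)) ∫_{-π}^{π} (5x - 5)^2 dx = 25π^2/3 + 25 = 25π^2/3 + 25.
Parseval ⇒ Σ |c_n|^2 = 25π^2/3 + 25.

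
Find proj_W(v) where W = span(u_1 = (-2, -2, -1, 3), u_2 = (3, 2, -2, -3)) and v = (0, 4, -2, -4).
proj_W(v) = (498/179, 372/179, -192/179, -558/179)

Set up U = [u_1 | ... | u_2] ∈ R^(4×2). The projector onto W = col(U) is P = U (U^T U)^(-1) U^T.
Compute U^T U =
  [18, -17]
  [-17, 26],
and U^T v = (-18, 24).
Solve U^T U · c = U^T v for the coefficients: c = (-60/179, 126/179). The projection is proj_W(v) = U c.
Check: (v - proj_W(v)) · u_1 = 0  (should be 0).
Check: (v - proj_W(v)) · u_2 = 0  (should be 0).
Result: proj_W(v) = (498/179, 372/179, -192/179, -558/179).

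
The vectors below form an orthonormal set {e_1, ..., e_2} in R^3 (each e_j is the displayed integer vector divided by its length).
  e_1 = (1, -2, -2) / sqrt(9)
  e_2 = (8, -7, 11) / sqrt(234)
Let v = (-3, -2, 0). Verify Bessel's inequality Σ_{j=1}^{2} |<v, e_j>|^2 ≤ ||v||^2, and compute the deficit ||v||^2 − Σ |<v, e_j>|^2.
Σ |<v, e_j>|^2 = 7/13; ||v||^2 = 13; deficit = 162/13

Write each e_j = u_j / sqrt(<u_j, u_j>) where u_j is the displayed integer vector. Then <v, e_j> = <v, u_j> / sqrt(<u_j, u_j>), so |<v, e_j>|^2 = <v, u_j>^2 / <u_j, u_j>.
Coefficients: <v, e_1> = 1/sqrt(9), <v, e_2> = -10/sqrt(234).
Square and sum: Σ |<v, e_j>|^2 = 7/13.
Compute ||v||^2 = v·v = 13.
Deficit = 13 − 7/13 = 162/13 ≥ 0, confirming Bessel's inequality. (The deficit equals ||v − Σ <v,e_j> e_j||^2, the squared distance from v to span{e_j}.)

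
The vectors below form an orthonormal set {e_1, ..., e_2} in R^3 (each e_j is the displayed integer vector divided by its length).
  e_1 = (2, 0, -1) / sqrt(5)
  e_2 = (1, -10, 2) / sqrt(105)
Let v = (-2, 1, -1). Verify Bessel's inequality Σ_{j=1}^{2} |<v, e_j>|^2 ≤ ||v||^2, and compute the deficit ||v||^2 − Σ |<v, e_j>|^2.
Σ |<v, e_j>|^2 = 11/3; ||v||^2 = 6; deficit = 7/3

Write each e_j = u_j / sqrt(<u_j, u_j>) where u_j is the displayed integer vector. Then <v, e_j> = <v, u_j> / sqrt(<u_j, u_j>), so |<v, e_j>|^2 = <v, u_j>^2 / <u_j, u_j>.
Coefficients: <v, e_1> = -3/sqrt(5), <v, e_2> = -14/sqrt(105).
Square and sum: Σ |<v, e_j>|^2 = 11/3.
Compute ||v||^2 = v·v = 6.
Deficit = 6 − 11/3 = 7/3 ≥ 0, confirming Bessel's inequality. (The deficit equals ||v − Σ <v,e_j> e_j||^2, the squared distance from v to span{e_j}.)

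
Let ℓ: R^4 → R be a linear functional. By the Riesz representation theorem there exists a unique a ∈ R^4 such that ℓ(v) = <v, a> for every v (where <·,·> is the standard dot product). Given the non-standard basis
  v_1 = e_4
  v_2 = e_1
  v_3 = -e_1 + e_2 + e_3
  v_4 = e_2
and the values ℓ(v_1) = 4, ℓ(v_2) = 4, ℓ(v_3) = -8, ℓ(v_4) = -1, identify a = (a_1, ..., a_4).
a = (4, -1, -3, 4)

Write a = (a_1, ..., a_4) in the standard basis. For each basis vector v_i, ℓ(v_i) = <v_i, a> is a linear equation in the a_j's. Collect the n equations into a matrix system V a = ℓ, where row i of V is v_i (expressed in the standard basis). Since V is invertible (lower-triangular with 1s on the diagonal, up to permutation), solve by back-substitution:
  V =
[[0, 0, 0, 1],
 [1, 0, 0, 0],
 [-1, 1, 1, 0],
 [0, 1, 0, 0]]
  V a = (4, 4, -8, -1)
Solving gives a = (4, -1, -3, 4).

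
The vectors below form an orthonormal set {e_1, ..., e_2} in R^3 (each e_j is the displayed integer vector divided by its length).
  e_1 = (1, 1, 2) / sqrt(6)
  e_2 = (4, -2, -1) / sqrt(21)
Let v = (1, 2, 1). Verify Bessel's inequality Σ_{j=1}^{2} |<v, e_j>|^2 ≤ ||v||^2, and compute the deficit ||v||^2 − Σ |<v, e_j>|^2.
Σ |<v, e_j>|^2 = 59/14; ||v||^2 = 6; deficit = 25/14

Write each e_j = u_j / sqrt(<u_j, u_j>) where u_j is the displayed integer vector. Then <v, e_j> = <v, u_j> / sqrt(<u_j, u_j>), so |<v, e_j>|^2 = <v, u_j>^2 / <u_j, u_j>.
Coefficients: <v, e_1> = 5/sqrt(6), <v, e_2> = -1/sqrt(21).
Square and sum: Σ |<v, e_j>|^2 = 59/14.
Compute ||v||^2 = v·v = 6.
Deficit = 6 − 59/14 = 25/14 ≥ 0, confirming Bessel's inequality. (The deficit equals ||v − Σ <v,e_j> e_j||^2, the squared distance from v to span{e_j}.)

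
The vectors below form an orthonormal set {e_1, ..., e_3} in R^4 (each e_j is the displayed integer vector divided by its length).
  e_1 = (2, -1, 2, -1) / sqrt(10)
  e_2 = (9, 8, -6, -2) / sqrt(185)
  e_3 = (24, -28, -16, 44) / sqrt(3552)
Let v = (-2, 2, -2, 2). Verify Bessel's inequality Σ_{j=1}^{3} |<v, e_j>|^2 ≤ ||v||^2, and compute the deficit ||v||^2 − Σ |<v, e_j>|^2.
Σ |<v, e_j>|^2 = 44/3; ||v||^2 = 16; deficit = 4/3

Write each e_j = u_j / sqrt(<u_j, u_j>) where u_j is the displayed integer vector. Then <v, e_j> = <v, u_j> / sqrt(<u_j, u_j>), so |<v, e_j>|^2 = <v, u_j>^2 / <u_j, u_j>.
Coefficients: <v, e_1> = -12/sqrt(10), <v, e_2> = 6/sqrt(185), <v, e_3> = 16/sqrt(3552).
Square and sum: Σ |<v, e_j>|^2 = 44/3.
Compute ||v||^2 = v·v = 16.
Deficit = 16 − 44/3 = 4/3 ≥ 0, confirming Bessel's inequality. (The deficit equals ||v − Σ <v,e_j> e_j||^2, the squared distance from v to span{e_j}.)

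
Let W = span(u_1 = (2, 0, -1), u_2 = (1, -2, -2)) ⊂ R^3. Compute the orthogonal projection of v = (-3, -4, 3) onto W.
proj_W(v) = (-123/29, -62/29, 15/29)

Set up U = [u_1 | ... | u_2] ∈ R^(3×2). The projector onto W = col(U) is P = U (U^T U)^(-1) U^T.
Compute U^T U =
  [5, 4]
  [4, 9],
and U^T v = (-9, -1).
Solve U^T U · c = U^T v for the coefficients: c = (-77/29, 31/29). The projection is proj_W(v) = U c.
Check: (v - proj_W(v)) · u_1 = 0  (should be 0).
Check: (v - proj_W(v)) · u_2 = 0  (should be 0).
Result: proj_W(v) = (-123/29, -62/29, 15/29).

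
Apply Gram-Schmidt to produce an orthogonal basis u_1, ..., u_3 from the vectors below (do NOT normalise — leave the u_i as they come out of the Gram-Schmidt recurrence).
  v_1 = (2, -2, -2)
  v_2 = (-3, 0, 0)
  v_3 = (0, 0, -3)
Orthogonal basis:
  u_1 = (2, -2, -2)
  u_2 = (-2, -1, -1)
  u_3 = (0, 3/2, -3/2)

Apply the Gram-Schmidt recurrence
  u_1 = v_1
  u_i = v_i − Σ_{j<i} ((v_i · u_j) / (u_j · u_j)) · u_j.

Step by step this gives:
  u_1 = (2, -2, -2)
  u_2 = (-2, -1, -1)
  u_3 = (0, 3/2, -3/2)

Orthogonality check:
  u_2 · u_1 = 0 (should be 0)
  u_3 · u_1 = 0 (should be 0)
  u_3 · u_2 = 0 (should be 0)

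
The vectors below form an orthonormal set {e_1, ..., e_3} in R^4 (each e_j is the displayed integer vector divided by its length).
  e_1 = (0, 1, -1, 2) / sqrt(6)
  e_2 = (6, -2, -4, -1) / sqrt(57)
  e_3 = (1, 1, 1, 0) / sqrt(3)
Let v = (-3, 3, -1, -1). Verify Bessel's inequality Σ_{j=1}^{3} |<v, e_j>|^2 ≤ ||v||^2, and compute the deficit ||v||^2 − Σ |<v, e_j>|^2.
Σ |<v, e_j>|^2 = 22/3; ||v||^2 = 20; deficit = 38/3

Write each e_j = u_j / sqrt(<u_j, u_j>) where u_j is the displayed integer vector. Then <v, e_j> = <v, u_j> / sqrt(<u_j, u_j>), so |<v, e_j>|^2 = <v, u_j>^2 / <u_j, u_j>.
Coefficients: <v, e_1> = 2/sqrt(6), <v, e_2> = -19/sqrt(57), <v, e_3> = -1/sqrt(3).
Square and sum: Σ |<v, e_j>|^2 = 22/3.
Compute ||v||^2 = v·v = 20.
Deficit = 20 − 22/3 = 38/3 ≥ 0, confirming Bessel's inequality. (The deficit equals ||v − Σ <v,e_j> e_j||^2, the squared distance from v to span{e_j}.)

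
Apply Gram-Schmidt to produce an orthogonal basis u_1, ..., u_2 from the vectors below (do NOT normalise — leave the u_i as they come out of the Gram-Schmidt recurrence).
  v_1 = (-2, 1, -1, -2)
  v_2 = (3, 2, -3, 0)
Orthogonal basis:
  u_1 = (-2, 1, -1, -2)
  u_2 = (14/5, 21/10, -31/10, -1/5)

Apply the Gram-Schmidt recurrence
  u_1 = v_1
  u_i = v_i − Σ_{j<i} ((v_i · u_j) / (u_j · u_j)) · u_j.

Step by step this gives:
  u_1 = (-2, 1, -1, -2)
  u_2 = (14/5, 21/10, -31/10, -1/5)

Orthogonality check:
  u_2 · u_1 = 0 (should be 0)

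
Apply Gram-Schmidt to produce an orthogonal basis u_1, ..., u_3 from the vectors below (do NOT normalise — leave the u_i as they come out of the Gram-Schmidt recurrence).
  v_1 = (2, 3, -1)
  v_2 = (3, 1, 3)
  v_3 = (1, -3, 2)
Orthogonal basis:
  u_1 = (2, 3, -1)
  u_2 = (15/7, -2/7, 24/7)
  u_3 = (1, -9/10, -7/10)

Apply the Gram-Schmidt recurrence
  u_1 = v_1
  u_i = v_i − Σ_{j<i} ((v_i · u_j) / (u_j · u_j)) · u_j.

Step by step this gives:
  u_1 = (2, 3, -1)
  u_2 = (15/7, -2/7, 24/7)
  u_3 = (1, -9/10, -7/10)

Orthogonality check:
  u_2 · u_1 = 0 (should be 0)
  u_3 · u_1 = 0 (should be 0)
  u_3 · u_2 = 0 (should be 0)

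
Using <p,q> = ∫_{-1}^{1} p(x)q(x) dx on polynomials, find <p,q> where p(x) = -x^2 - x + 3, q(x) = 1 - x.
<p,q> = 6

Expand the product: p(x)·q(x) = x^3 - 4*x + 3.
∫_{-1}^{1} of each monomial x^k gives [2/(k+1) if k even, 0 if k odd]. Integrating term-by-term (or equivalently evaluating the antiderivative F(x) = x^4/4 - 2*x^2 + 3*x at the endpoints):
  F(1) − F(−1) = 5/4 − (-19/4) = 6.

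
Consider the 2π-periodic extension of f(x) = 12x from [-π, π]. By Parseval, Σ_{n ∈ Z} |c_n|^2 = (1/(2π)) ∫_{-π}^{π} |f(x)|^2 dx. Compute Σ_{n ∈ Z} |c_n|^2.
Σ |c_n|^2 = 48π^2

Expand and integrate term by term over [-π, π]:
  ∫ (12x)^2 dx = 144·(2π^3/3); ∫ 2·12·(0)·x dx = 0 (odd integrand); ∫ 0^2 dx = 0·2π.
So (1/(2π)) ∫_{-π}^{π} (12x)^2 dx = 144π^2/3 + 0 = 48π^2.
Parseval ⇒ Σ |c_n|^2 = 48π^2.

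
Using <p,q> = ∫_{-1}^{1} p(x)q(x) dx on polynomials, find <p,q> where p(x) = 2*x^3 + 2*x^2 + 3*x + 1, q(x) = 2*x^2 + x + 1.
<p,q> = 136/15

Expand the product: p(x)·q(x) = 4*x^5 + 6*x^4 + 10*x^3 + 7*x^2 + 4*x + 1.
∫_{-1}^{1} of each monomial x^k gives [2/(k+1) if k even, 0 if k odd]. Integrating term-by-term (or equivalently evaluating the antiderivative F(x) = 2*x^6/3 + 6*x^5/5 + 5*x^4/2 + 7*x^3/3 + 2*x^2 + x at the endpoints):
  F(1) − F(−1) = 97/10 − (19/30) = 136/15.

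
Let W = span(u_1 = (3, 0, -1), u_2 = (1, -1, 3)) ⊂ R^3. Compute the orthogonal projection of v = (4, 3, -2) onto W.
proj_W(v) = (206/55, 5/11, -152/55)

Set up U = [u_1 | ... | u_2] ∈ R^(3×2). The projector onto W = col(U) is P = U (U^T U)^(-1) U^T.
Compute U^T U =
  [10, 0]
  [0, 11],
and U^T v = (14, -5).
Solve U^T U · c = U^T v for the coefficients: c = (7/5, -5/11). The projection is proj_W(v) = U c.
Check: (v - proj_W(v)) · u_1 = 0  (should be 0).
Check: (v - proj_W(v)) · u_2 = 0  (should be 0).
Result: proj_W(v) = (206/55, 5/11, -152/55).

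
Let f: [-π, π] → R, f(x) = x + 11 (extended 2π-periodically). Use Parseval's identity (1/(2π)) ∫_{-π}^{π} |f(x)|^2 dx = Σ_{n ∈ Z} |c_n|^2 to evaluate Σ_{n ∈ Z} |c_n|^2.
Σ |c_n|^2 = π^2/3 + 121

Expand and integrate term by term over [-π, π]:
  ∫ (x)^2 dx = 1·(2π^3/3); ∫ 2·1·(11)·x dx = 0 (odd integrand); ∫ 11^2 dx = 121·2π.
So (1/(2π)) ∫_{-π}^{π} (x + 11)^2 dx = 1π^2/3 + 121 = π^2/3 + 121.
Parseval ⇒ Σ |c_n|^2 = π^2/3 + 121.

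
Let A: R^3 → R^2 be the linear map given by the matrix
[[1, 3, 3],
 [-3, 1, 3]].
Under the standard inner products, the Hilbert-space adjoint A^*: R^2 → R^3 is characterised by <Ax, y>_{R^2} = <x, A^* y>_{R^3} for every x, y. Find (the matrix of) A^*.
A^* = A^T =
[[1, -3],
 [3, 1],
 [3, 3]]

For real matrices with standard dot products, the defining identity <Ax, y> = <x, A^* y> gives (Ax)^T y = x^T (A^*) y, i.e. x^T A^T y = x^T (A^*) y. Since this holds for all x, y, we must have A^* = A^T. Therefore
A^* =
[[1, -3],
 [3, 1],
 [3, 3]].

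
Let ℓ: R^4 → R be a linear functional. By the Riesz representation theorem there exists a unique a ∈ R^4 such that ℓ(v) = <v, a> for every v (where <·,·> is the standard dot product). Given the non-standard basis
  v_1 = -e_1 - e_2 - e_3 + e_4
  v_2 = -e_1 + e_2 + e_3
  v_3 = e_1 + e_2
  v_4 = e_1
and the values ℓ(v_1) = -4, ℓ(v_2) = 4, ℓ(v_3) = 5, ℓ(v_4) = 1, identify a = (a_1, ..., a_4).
a = (1, 4, 1, 2)

Write a = (a_1, ..., a_4) in the standard basis. For each basis vector v_i, ℓ(v_i) = <v_i, a> is a linear equation in the a_j's. Collect the n equations into a matrix system V a = ℓ, where row i of V is v_i (expressed in the standard basis). Since V is invertible (lower-triangular with 1s on the diagonal, up to permutation), solve by back-substitution:
  V =
[[-1, -1, -1, 1],
 [-1, 1, 1, 0],
 [1, 1, 0, 0],
 [1, 0, 0, 0]]
  V a = (-4, 4, 5, 1)
Solving gives a = (1, 4, 1, 2).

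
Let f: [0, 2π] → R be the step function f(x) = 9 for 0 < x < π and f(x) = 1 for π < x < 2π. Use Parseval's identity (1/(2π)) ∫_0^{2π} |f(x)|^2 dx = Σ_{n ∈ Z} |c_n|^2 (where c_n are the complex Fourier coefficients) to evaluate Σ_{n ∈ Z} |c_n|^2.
Σ |c_n|^2 = 41

Parseval equates the L^2 energy of f (normalised by 1/(2π)) with the ℓ^2 sum of its Fourier coefficients: (1/(2π)) ∫_0^{2π} |f|^2 = Σ |c_n|^2.
Compute the left side: (1/(2π)) [∫_0^π 9^2 dx + ∫_π^{2π} 1^2 dx] = (1/(2π)) · (81π + 1π) = (81 + 1)/2 = 41.
So Σ_{n ∈ Z} |c_n|^2 = 41.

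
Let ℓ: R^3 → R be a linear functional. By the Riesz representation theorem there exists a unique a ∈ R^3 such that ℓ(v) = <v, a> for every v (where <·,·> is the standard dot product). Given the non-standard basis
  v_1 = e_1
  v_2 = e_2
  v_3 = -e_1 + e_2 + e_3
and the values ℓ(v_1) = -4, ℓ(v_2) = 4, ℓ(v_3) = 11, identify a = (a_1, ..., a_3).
a = (-4, 4, 3)

Write a = (a_1, ..., a_3) in the standard basis. For each basis vector v_i, ℓ(v_i) = <v_i, a> is a linear equation in the a_j's. Collect the n equations into a matrix system V a = ℓ, where row i of V is v_i (expressed in the standard basis). Since V is invertible (lower-triangular with 1s on the diagonal, up to permutation), solve by back-substitution:
  V =
[[1, 0, 0],
 [0, 1, 0],
 [-1, 1, 1]]
  V a = (-4, 4, 11)
Solving gives a = (-4, 4, 3).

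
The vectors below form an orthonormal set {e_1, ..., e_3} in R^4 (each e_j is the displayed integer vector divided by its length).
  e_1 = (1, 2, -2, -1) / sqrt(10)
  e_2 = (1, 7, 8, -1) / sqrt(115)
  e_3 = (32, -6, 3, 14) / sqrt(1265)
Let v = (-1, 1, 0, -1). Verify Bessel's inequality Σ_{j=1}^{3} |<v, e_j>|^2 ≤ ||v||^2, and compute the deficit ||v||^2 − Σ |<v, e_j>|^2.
Σ |<v, e_j>|^2 = 163/55; ||v||^2 = 3; deficit = 2/55

Write each e_j = u_j / sqrt(<u_j, u_j>) where u_j is the displayed integer vector. Then <v, e_j> = <v, u_j> / sqrt(<u_j, u_j>), so |<v, e_j>|^2 = <v, u_j>^2 / <u_j, u_j>.
Coefficients: <v, e_1> = 2/sqrt(10), <v, e_2> = 7/sqrt(115), <v, e_3> = -52/sqrt(1265).
Square and sum: Σ |<v, e_j>|^2 = 163/55.
Compute ||v||^2 = v·v = 3.
Deficit = 3 − 163/55 = 2/55 ≥ 0, confirming Bessel's inequality. (The deficit equals ||v − Σ <v,e_j> e_j||^2, the squared distance from v to span{e_j}.)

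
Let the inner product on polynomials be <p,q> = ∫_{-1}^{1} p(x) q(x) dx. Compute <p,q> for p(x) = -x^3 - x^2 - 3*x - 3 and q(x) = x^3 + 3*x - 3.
<p,q> = 396/35

Expand the product: p(x)·q(x) = -x^6 - x^5 - 6*x^4 - 3*x^3 - 6*x^2 + 9.
∫_{-1}^{1} of each monomial x^k gives [2/(k+1) if k even, 0 if k odd]. Integrating term-by-term (or equivalently evaluating the antiderivative F(x) = -x^7/7 - x^6/6 - 6*x^5/5 - 3*x^4/4 - 2*x^3 + 9*x at the endpoints):
  F(1) − F(−1) = 1991/420 − (-2761/420) = 396/35.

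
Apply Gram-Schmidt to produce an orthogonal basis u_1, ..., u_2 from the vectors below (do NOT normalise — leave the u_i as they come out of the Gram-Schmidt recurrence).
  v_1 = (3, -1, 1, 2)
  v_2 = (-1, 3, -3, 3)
Orthogonal basis:
  u_1 = (3, -1, 1, 2)
  u_2 = (-2/5, 14/5, -14/5, 17/5)

Apply the Gram-Schmidt recurrence
  u_1 = v_1
  u_i = v_i − Σ_{j<i} ((v_i · u_j) / (u_j · u_j)) · u_j.

Step by step this gives:
  u_1 = (3, -1, 1, 2)
  u_2 = (-2/5, 14/5, -14/5, 17/5)

Orthogonality check:
  u_2 · u_1 = 0 (should be 0)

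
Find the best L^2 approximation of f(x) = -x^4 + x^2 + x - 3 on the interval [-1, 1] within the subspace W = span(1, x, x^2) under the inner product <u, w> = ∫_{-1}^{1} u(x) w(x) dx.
g(x) = x^2/7 + x - 102/35

The best approximation g ∈ W is the orthogonal projection of f onto W. Writing g = a_0 + a_1 x + a_2 x^2, the coefficients solve the normal equations G · a = b where
  G_{ij} = <φ_i, φ_j> and b_i = <f, φ_i>, with φ_0 = 1, φ_1 = x, φ_2 = x^2.
G =
  [2, 0, 2/3]
  [0, 2/3, 0]
  [2/3, 0, 2/5],
b = (-86/15, 2/3, -66/35).
Solving gives a_0 = -102/35, a_1 = 1, a_2 = 1/7, so
  g(x) = x^2/7 + x - 102/35.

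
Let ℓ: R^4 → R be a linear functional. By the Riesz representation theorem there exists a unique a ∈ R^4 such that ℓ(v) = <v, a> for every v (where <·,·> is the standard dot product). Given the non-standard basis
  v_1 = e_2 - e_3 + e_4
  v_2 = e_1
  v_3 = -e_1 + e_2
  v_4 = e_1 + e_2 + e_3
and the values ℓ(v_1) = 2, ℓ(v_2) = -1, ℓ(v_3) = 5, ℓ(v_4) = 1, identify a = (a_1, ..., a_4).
a = (-1, 4, -2, -4)

Write a = (a_1, ..., a_4) in the standard basis. For each basis vector v_i, ℓ(v_i) = <v_i, a> is a linear equation in the a_j's. Collect the n equations into a matrix system V a = ℓ, where row i of V is v_i (expressed in the standard basis). Since V is invertible (lower-triangular with 1s on the diagonal, up to permutation), solve by back-substitution:
  V =
[[0, 1, -1, 1],
 [1, 0, 0, 0],
 [-1, 1, 0, 0],
 [1, 1, 1, 0]]
  V a = (2, -1, 5, 1)
Solving gives a = (-1, 4, -2, -4).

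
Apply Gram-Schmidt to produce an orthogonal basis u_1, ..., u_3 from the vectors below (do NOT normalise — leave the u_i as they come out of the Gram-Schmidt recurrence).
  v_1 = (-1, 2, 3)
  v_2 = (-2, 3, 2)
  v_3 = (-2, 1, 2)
Orthogonal basis:
  u_1 = (-1, 2, 3)
  u_2 = (-1, 1, -1)
  u_3 = (-20/21, -16/21, 4/21)

Apply the Gram-Schmidt recurrence
  u_1 = v_1
  u_i = v_i − Σ_{j<i} ((v_i · u_j) / (u_j · u_j)) · u_j.

Step by step this gives:
  u_1 = (-1, 2, 3)
  u_2 = (-1, 1, -1)
  u_3 = (-20/21, -16/21, 4/21)

Orthogonality check:
  u_2 · u_1 = 0 (should be 0)
  u_3 · u_1 = 0 (should be 0)
  u_3 · u_2 = 0 (should be 0)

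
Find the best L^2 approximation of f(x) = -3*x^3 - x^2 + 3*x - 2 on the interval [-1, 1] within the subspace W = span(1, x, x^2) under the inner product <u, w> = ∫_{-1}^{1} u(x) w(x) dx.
g(x) = -x^2 + 6*x/5 - 2

The best approximation g ∈ W is the orthogonal projection of f onto W. Writing g = a_0 + a_1 x + a_2 x^2, the coefficients solve the normal equations G · a = b where
  G_{ij} = <φ_i, φ_j> and b_i = <f, φ_i>, with φ_0 = 1, φ_1 = x, φ_2 = x^2.
G =
  [2, 0, 2/3]
  [0, 2/3, 0]
  [2/3, 0, 2/5],
b = (-14/3, 4/5, -26/15).
Solving gives a_0 = -2, a_1 = 6/5, a_2 = -1, so
  g(x) = -x^2 + 6*x/5 - 2.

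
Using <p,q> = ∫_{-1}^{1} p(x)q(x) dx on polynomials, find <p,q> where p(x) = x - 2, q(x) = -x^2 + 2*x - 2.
<p,q> = 32/3

Expand the product: p(x)·q(x) = -x^3 + 4*x^2 - 6*x + 4.
∫_{-1}^{1} of each monomial x^k gives [2/(k+1) if k even, 0 if k odd]. Integrating term-by-term (or equivalently evaluating the antiderivative F(x) = -x^4/4 + 4*x^3/3 - 3*x^2 + 4*x at the endpoints):
  F(1) − F(−1) = 25/12 − (-103/12) = 32/3.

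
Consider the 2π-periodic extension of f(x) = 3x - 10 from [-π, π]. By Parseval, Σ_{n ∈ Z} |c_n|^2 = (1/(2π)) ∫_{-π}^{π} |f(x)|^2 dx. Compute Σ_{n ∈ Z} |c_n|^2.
Σ |c_n|^2 = 3π^2 + 100

Expand and integrate term by term over [-π, π]:
  ∫ (3x)^2 dx = 9·(2π^3/3); ∫ 2·3·(-10)·x dx = 0 (odd integrand); ∫ (-10)^2 dx = 100·2π.
So (1/(2π)) ∫_{-π}^{π} (3x - 10)^2 dx = 9π^2/3 + 100 = 3π^2 + 100.
Parseval ⇒ Σ |c_n|^2 = 3π^2 + 100.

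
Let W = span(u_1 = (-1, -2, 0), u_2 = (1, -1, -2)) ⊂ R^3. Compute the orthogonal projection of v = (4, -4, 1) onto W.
proj_W(v) = (8/29, -62/29, -52/29)

Set up U = [u_1 | ... | u_2] ∈ R^(3×2). The projector onto W = col(U) is P = U (U^T U)^(-1) U^T.
Compute U^T U =
  [5, 1]
  [1, 6],
and U^T v = (4, 6).
Solve U^T U · c = U^T v for the coefficients: c = (18/29, 26/29). The projection is proj_W(v) = U c.
Check: (v - proj_W(v)) · u_1 = 0  (should be 0).
Check: (v - proj_W(v)) · u_2 = 0  (should be 0).
Result: proj_W(v) = (8/29, -62/29, -52/29).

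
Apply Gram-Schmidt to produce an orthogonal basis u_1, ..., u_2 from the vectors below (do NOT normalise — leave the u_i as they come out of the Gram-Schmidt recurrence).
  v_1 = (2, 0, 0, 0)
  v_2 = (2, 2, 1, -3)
Orthogonal basis:
  u_1 = (2, 0, 0, 0)
  u_2 = (0, 2, 1, -3)

Apply the Gram-Schmidt recurrence
  u_1 = v_1
  u_i = v_i − Σ_{j<i} ((v_i · u_j) / (u_j · u_j)) · u_j.

Step by step this gives:
  u_1 = (2, 0, 0, 0)
  u_2 = (0, 2, 1, -3)

Orthogonality check:
  u_2 · u_1 = 0 (should be 0)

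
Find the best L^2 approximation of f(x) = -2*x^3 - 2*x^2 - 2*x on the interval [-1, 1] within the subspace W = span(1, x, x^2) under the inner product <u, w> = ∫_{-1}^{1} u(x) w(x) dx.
g(x) = -2*x^2 - 16*x/5

The best approximation g ∈ W is the orthogonal projection of f onto W. Writing g = a_0 + a_1 x + a_2 x^2, the coefficients solve the normal equations G · a = b where
  G_{ij} = <φ_i, φ_j> and b_i = <f, φ_i>, with φ_0 = 1, φ_1 = x, φ_2 = x^2.
G =
  [2, 0, 2/3]
  [0, 2/3, 0]
  [2/3, 0, 2/5],
b = (-4/3, -32/15, -4/5).
Solving gives a_0 = 0, a_1 = -16/5, a_2 = -2, so
  g(x) = -2*x^2 - 16*x/5.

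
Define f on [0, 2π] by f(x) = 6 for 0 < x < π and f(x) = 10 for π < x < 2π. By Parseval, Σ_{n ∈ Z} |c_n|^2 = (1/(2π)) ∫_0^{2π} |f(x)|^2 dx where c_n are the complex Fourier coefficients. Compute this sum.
Σ |c_n|^2 = 68

Parseval equates the L^2 energy of f (normalised by 1/(2π)) with the ℓ^2 sum of its Fourier coefficients: (1/(2π)) ∫_0^{2π} |f|^2 = Σ |c_n|^2.
Compute the left side: (1/(2π)) [∫_0^π 6^2 dx + ∫_π^{2π} 10^2 dx] = (1/(2π)) · (36π + 100π) = (36 + 100)/2 = 68.
So Σ_{n ∈ Z} |c_n|^2 = 68.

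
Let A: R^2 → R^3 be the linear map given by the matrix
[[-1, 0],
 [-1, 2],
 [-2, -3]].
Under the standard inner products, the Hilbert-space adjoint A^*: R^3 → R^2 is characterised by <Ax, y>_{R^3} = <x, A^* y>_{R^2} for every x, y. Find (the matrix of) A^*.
A^* = A^T =
[[-1, -1, -2],
 [0, 2, -3]]

For real matrices with standard dot products, the defining identity <Ax, y> = <x, A^* y> gives (Ax)^T y = x^T (A^*) y, i.e. x^T A^T y = x^T (A^*) y. Since this holds for all x, y, we must have A^* = A^T. Therefore
A^* =
[[-1, -1, -2],
 [0, 2, -3]].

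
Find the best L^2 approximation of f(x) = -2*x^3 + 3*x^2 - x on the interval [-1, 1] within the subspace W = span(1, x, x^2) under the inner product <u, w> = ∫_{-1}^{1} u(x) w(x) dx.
g(x) = 3*x^2 - 11*x/5

The best approximation g ∈ W is the orthogonal projection of f onto W. Writing g = a_0 + a_1 x + a_2 x^2, the coefficients solve the normal equations G · a = b where
  G_{ij} = <φ_i, φ_j> and b_i = <f, φ_i>, with φ_0 = 1, φ_1 = x, φ_2 = x^2.
G =
  [2, 0, 2/3]
  [0, 2/3, 0]
  [2/3, 0, 2/5],
b = (2, -22/15, 6/5).
Solving gives a_0 = 0, a_1 = -11/5, a_2 = 3, so
  g(x) = 3*x^2 - 11*x/5.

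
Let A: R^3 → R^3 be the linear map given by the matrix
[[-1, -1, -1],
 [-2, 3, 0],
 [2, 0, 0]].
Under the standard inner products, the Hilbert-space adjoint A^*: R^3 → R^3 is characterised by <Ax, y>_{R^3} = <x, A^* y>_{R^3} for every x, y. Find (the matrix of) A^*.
A^* = A^T =
[[-1, -2, 2],
 [-1, 3, 0],
 [-1, 0, 0]]

For real matrices with standard dot products, the defining identity <Ax, y> = <x, A^* y> gives (Ax)^T y = x^T (A^*) y, i.e. x^T A^T y = x^T (A^*) y. Since this holds for all x, y, we must have A^* = A^T. Therefore
A^* =
[[-1, -2, 2],
 [-1, 3, 0],
 [-1, 0, 0]].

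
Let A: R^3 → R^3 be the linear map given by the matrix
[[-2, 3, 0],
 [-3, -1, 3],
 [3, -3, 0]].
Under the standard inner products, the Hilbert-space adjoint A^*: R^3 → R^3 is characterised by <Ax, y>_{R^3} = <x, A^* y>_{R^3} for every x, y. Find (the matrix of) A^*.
A^* = A^T =
[[-2, -3, 3],
 [3, -1, -3],
 [0, 3, 0]]

For real matrices with standard dot products, the defining identity <Ax, y> = <x, A^* y> gives (Ax)^T y = x^T (A^*) y, i.e. x^T A^T y = x^T (A^*) y. Since this holds for all x, y, we must have A^* = A^T. Therefore
A^* =
[[-2, -3, 3],
 [3, -1, -3],
 [0, 3, 0]].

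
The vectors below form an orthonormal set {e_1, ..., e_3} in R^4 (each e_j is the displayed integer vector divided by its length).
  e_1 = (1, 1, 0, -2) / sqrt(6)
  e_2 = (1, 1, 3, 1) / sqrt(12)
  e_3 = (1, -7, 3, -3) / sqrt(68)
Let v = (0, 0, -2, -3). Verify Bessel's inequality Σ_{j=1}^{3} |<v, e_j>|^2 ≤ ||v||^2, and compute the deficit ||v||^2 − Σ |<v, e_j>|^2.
Σ |<v, e_j>|^2 = 219/17; ||v||^2 = 13; deficit = 2/17

Write each e_j = u_j / sqrt(<u_j, u_j>) where u_j is the displayed integer vector. Then <v, e_j> = <v, u_j> / sqrt(<u_j, u_j>), so |<v, e_j>|^2 = <v, u_j>^2 / <u_j, u_j>.
Coefficients: <v, e_1> = 6/sqrt(6), <v, e_2> = -9/sqrt(12), <v, e_3> = 3/sqrt(68).
Square and sum: Σ |<v, e_j>|^2 = 219/17.
Compute ||v||^2 = v·v = 13.
Deficit = 13 − 219/17 = 2/17 ≥ 0, confirming Bessel's inequality. (The deficit equals ||v − Σ <v,e_j> e_j||^2, the squared distance from v to span{e_j}.)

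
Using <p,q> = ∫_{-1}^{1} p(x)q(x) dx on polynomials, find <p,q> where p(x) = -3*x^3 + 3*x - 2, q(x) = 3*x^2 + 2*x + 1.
<p,q> = -32/5

Expand the product: p(x)·q(x) = -9*x^5 - 6*x^4 + 6*x^3 - x - 2.
∫_{-1}^{1} of each monomial x^k gives [2/(k+1) if k even, 0 if k odd]. Integrating term-by-term (or equivalently evaluating the antiderivative F(x) = -3*x^6/2 - 6*x^5/5 + 3*x^4/2 - x^2/2 - 2*x at the endpoints):
  F(1) − F(−1) = -37/10 − (27/10) = -32/5.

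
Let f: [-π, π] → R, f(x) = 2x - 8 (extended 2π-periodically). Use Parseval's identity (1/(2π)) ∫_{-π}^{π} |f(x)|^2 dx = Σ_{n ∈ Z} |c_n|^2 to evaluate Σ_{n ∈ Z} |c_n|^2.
Σ |c_n|^2 = 4π^2/3 + 64

Expand and integrate term by term over [-π, π]:
  ∫ (2x)^2 dx = 4·(2π^3/3); ∫ 2·2·(-8)·x dx = 0 (odd integrand); ∫ (-8)^2 dx = 64·2π.
So (1/(2π)) ∫_{-π}^{π} (2x - 8)^2 dx = 4π^2/3 + 64 = 4π^2/3 + 64.
Parseval ⇒ Σ |c_n|^2 = 4π^2/3 + 64.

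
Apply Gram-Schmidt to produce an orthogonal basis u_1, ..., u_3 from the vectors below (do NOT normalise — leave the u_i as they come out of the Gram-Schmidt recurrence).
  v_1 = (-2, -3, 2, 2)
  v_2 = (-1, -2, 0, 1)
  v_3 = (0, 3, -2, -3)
Orthogonal basis:
  u_1 = (-2, -3, 2, 2)
  u_2 = (-1/21, -4/7, -20/21, 1/21)
  u_3 = (-47/26, 4/13, -2/13, -31/26)

Apply the Gram-Schmidt recurrence
  u_1 = v_1
  u_i = v_i − Σ_{j<i} ((v_i · u_j) / (u_j · u_j)) · u_j.

Step by step this gives:
  u_1 = (-2, -3, 2, 2)
  u_2 = (-1/21, -4/7, -20/21, 1/21)
  u_3 = (-47/26, 4/13, -2/13, -31/26)

Orthogonality check:
  u_2 · u_1 = 0 (should be 0)
  u_3 · u_1 = 0 (should be 0)
  u_3 · u_2 = 0 (should be 0)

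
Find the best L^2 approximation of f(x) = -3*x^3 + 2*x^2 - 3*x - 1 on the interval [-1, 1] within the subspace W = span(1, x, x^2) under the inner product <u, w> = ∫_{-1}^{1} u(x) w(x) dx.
g(x) = 2*x^2 - 24*x/5 - 1

The best approximation g ∈ W is the orthogonal projection of f onto W. Writing g = a_0 + a_1 x + a_2 x^2, the coefficients solve the normal equations G · a = b where
  G_{ij} = <φ_i, φ_j> and b_i = <f, φ_i>, with φ_0 = 1, φ_1 = x, φ_2 = x^2.
G =
  [2, 0, 2/3]
  [0, 2/3, 0]
  [2/3, 0, 2/5],
b = (-2/3, -16/5, 2/15).
Solving gives a_0 = -1, a_1 = -24/5, a_2 = 2, so
  g(x) = 2*x^2 - 24*x/5 - 1.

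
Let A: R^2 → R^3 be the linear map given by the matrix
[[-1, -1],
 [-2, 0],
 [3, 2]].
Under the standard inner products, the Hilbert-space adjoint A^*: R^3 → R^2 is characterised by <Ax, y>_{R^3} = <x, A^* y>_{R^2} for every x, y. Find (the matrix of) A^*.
A^* = A^T =
[[-1, -2, 3],
 [-1, 0, 2]]

For real matrices with standard dot products, the defining identity <Ax, y> = <x, A^* y> gives (Ax)^T y = x^T (A^*) y, i.e. x^T A^T y = x^T (A^*) y. Since this holds for all x, y, we must have A^* = A^T. Therefore
A^* =
[[-1, -2, 3],
 [-1, 0, 2]].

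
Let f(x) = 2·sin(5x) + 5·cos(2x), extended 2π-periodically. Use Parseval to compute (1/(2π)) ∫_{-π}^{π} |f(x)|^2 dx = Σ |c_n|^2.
Σ |c_n|^2 = 29/2

Expand |f|^2 and use orthogonality of {sin(nx), cos(mx)} on [-π, π]:
  ∫_{-π}^{π} sin(nx)^2 dx = π, ∫ cos(mx)^2 dx = π, and cross terms integrate to 0.
So ∫_{-π}^{π} f(x)^2 dx = 2^2 · π + 5^2 · π = (4 + 25)π.
Divide by 2π: (4 + 25)/2 = 29/2.
By Parseval, this equals Σ |c_n|^2.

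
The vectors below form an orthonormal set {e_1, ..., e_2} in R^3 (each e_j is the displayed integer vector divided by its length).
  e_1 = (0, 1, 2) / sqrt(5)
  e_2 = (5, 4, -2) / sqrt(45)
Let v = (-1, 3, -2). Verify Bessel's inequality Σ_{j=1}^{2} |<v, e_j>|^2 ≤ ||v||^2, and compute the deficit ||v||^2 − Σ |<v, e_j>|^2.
Σ |<v, e_j>|^2 = 26/9; ||v||^2 = 14; deficit = 100/9

Write each e_j = u_j / sqrt(<u_j, u_j>) where u_j is the displayed integer vector. Then <v, e_j> = <v, u_j> / sqrt(<u_j, u_j>), so |<v, e_j>|^2 = <v, u_j>^2 / <u_j, u_j>.
Coefficients: <v, e_1> = -1/sqrt(5), <v, e_2> = 11/sqrt(45).
Square and sum: Σ |<v, e_j>|^2 = 26/9.
Compute ||v||^2 = v·v = 14.
Deficit = 14 − 26/9 = 100/9 ≥ 0, confirming Bessel's inequality. (The deficit equals ||v − Σ <v,e_j> e_j||^2, the squared distance from v to span{e_j}.)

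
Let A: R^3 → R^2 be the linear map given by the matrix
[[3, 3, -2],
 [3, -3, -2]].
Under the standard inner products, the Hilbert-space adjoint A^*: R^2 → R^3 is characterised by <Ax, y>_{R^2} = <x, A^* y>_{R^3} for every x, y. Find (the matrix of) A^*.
A^* = A^T =
[[3, 3],
 [3, -3],
 [-2, -2]]

For real matrices with standard dot products, the defining identity <Ax, y> = <x, A^* y> gives (Ax)^T y = x^T (A^*) y, i.e. x^T A^T y = x^T (A^*) y. Since this holds for all x, y, we must have A^* = A^T. Therefore
A^* =
[[3, 3],
 [3, -3],
 [-2, -2]].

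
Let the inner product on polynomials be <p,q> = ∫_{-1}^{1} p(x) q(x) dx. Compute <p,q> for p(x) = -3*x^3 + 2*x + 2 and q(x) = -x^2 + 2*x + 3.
<p,q> = 164/15

Expand the product: p(x)·q(x) = 3*x^5 - 6*x^4 - 11*x^3 + 2*x^2 + 10*x + 6.
∫_{-1}^{1} of each monomial x^k gives [2/(k+1) if k even, 0 if k odd]. Integrating term-by-term (or equivalently evaluating the antiderivative F(x) = x^6/2 - 6*x^5/5 - 11*x^4/4 + 2*x^3/3 + 5*x^2 + 6*x at the endpoints):
  F(1) − F(−1) = 493/60 − (-163/60) = 164/15.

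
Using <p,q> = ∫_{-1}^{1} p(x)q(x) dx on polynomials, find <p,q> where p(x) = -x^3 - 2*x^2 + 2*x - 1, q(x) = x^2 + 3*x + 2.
<p,q> = -16/3

Expand the product: p(x)·q(x) = -x^5 - 5*x^4 - 6*x^3 + x^2 + x - 2.
∫_{-1}^{1} of each monomial x^k gives [2/(k+1) if k even, 0 if k odd]. Integrating term-by-term (or equivalently evaluating the antiderivative F(x) = -x^6/6 - x^5 - 3*x^4/2 + x^3/3 + x^2/2 - 2*x at the endpoints):
  F(1) − F(−1) = -23/6 − (3/2) = -16/3.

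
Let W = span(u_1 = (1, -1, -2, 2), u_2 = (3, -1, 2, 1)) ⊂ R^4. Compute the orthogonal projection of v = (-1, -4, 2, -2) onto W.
proj_W(v) = (39/146, 41/146, 121/73, -61/73)

Set up U = [u_1 | ... | u_2] ∈ R^(4×2). The projector onto W = col(U) is P = U (U^T U)^(-1) U^T.
Compute U^T U =
  [10, 2]
  [2, 15],
and U^T v = (-5, 3).
Solve U^T U · c = U^T v for the coefficients: c = (-81/146, 20/73). The projection is proj_W(v) = U c.
Check: (v - proj_W(v)) · u_1 = 0  (should be 0).
Check: (v - proj_W(v)) · u_2 = 0  (should be 0).
Result: proj_W(v) = (39/146, 41/146, 121/73, -61/73).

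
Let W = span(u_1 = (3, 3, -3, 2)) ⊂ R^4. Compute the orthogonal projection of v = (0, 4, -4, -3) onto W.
proj_W(v) = (54/31, 54/31, -54/31, 36/31)

Set up U = [u_1 | ... | u_1] ∈ R^(4×1). The projector onto W = col(U) is P = U (U^T U)^(-1) U^T.
Compute U^T U =
  [31],
and U^T v = (18).
Solve U^T U · c = U^T v for the coefficients: c = (18/31). The projection is proj_W(v) = U c.
Check: (v - proj_W(v)) · u_1 = 0  (should be 0).
Result: proj_W(v) = (54/31, 54/31, -54/31, 36/31).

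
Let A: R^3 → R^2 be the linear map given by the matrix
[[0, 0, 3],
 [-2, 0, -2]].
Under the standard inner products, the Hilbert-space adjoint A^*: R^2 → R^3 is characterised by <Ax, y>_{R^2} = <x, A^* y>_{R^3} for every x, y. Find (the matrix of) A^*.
A^* = A^T =
[[0, -2],
 [0, 0],
 [3, -2]]

For real matrices with standard dot products, the defining identity <Ax, y> = <x, A^* y> gives (Ax)^T y = x^T (A^*) y, i.e. x^T A^T y = x^T (A^*) y. Since this holds for all x, y, we must have A^* = A^T. Therefore
A^* =
[[0, -2],
 [0, 0],
 [3, -2]].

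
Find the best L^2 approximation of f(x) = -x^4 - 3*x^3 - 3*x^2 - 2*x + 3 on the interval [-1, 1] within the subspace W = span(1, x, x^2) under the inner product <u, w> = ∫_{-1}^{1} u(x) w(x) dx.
g(x) = -27*x^2/7 - 19*x/5 + 108/35

The best approximation g ∈ W is the orthogonal projection of f onto W. Writing g = a_0 + a_1 x + a_2 x^2, the coefficients solve the normal equations G · a = b where
  G_{ij} = <φ_i, φ_j> and b_i = <f, φ_i>, with φ_0 = 1, φ_1 = x, φ_2 = x^2.
G =
  [2, 0, 2/3]
  [0, 2/3, 0]
  [2/3, 0, 2/5],
b = (18/5, -38/15, 18/35).
Solving gives a_0 = 108/35, a_1 = -19/5, a_2 = -27/7, so
  g(x) = -27*x^2/7 - 19*x/5 + 108/35.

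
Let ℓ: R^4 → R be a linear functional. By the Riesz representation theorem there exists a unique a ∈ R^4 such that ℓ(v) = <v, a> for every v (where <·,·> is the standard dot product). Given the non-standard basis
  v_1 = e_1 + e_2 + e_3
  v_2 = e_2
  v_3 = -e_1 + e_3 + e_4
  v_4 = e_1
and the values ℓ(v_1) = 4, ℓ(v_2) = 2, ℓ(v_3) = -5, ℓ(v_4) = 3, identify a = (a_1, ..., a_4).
a = (3, 2, -1, -1)

Write a = (a_1, ..., a_4) in the standard basis. For each basis vector v_i, ℓ(v_i) = <v_i, a> is a linear equation in the a_j's. Collect the n equations into a matrix system V a = ℓ, where row i of V is v_i (expressed in the standard basis). Since V is invertible (lower-triangular with 1s on the diagonal, up to permutation), solve by back-substitution:
  V =
[[1, 1, 1, 0],
 [0, 1, 0, 0],
 [-1, 0, 1, 1],
 [1, 0, 0, 0]]
  V a = (4, 2, -5, 3)
Solving gives a = (3, 2, -1, -1).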